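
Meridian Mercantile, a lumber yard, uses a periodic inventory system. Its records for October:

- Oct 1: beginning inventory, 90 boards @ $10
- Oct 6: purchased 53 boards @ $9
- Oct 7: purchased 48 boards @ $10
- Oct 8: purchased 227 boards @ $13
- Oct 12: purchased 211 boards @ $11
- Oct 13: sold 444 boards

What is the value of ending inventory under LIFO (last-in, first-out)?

Oct 13, 444 sold [LIFO — newest first]: 211 @ $11 + 227 @ $13 + 6 @ $10 = $5,332
Ending inventory: 90 @ $10 + 53 @ $9 + 42 @ $10 = $1,797

Ending inventory = $1,797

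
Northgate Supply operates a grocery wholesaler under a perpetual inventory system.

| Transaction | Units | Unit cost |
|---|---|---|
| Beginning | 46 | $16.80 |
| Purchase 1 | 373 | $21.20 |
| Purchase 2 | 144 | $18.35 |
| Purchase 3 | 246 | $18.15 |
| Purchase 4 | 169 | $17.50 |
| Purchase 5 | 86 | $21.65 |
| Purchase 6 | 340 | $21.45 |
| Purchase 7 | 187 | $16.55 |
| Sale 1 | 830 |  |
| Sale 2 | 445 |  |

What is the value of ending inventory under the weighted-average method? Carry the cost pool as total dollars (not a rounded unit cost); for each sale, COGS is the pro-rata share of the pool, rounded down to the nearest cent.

Ending inventory = $6,156.14

After Beginning: 46 on hand, pool $772.80 (≈ $16.8000 each)
After Purchase 1: 419 on hand, pool $8,680.40 (≈ $20.7169 each)
After Purchase 2: 563 on hand, pool $11,322.80 (≈ $20.1115 each)
After Purchase 3: 809 on hand, pool $15,787.70 (≈ $19.5151 each)
After Purchase 4: 978 on hand, pool $18,745.20 (≈ $19.1669 each)
After Purchase 5: 1064 on hand, pool $20,607.10 (≈ $19.3676 each)
After Purchase 6: 1404 on hand, pool $27,900.10 (≈ $19.8719 each)
After Purchase 7: 1591 on hand, pool $30,994.95 (≈ $19.4814 each)
Sale 1, sell 830: 830/1591 × $30,994.95 → $16,169.58
Sale 2, sell 445: 445/761 × $14,825.37 → $8,669.23
Total COGS = $16,169.58 + $8,669.23 = $24,838.81
Ending inventory (cost pool remaining) = $6,156.14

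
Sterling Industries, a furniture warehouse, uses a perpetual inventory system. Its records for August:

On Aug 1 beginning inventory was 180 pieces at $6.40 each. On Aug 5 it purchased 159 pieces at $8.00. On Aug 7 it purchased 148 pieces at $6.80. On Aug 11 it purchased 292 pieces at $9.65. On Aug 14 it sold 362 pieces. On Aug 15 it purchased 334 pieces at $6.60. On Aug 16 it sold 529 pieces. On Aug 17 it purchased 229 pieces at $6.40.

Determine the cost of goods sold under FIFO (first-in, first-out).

COGS = $6,987.40

Aug 14, 362 sold [FIFO — oldest first]: 180 @ $6.40 + 159 @ $8.00 + 23 @ $6.80 = $2,580.40
Aug 16, 529 sold [FIFO — oldest first]: 125 @ $6.80 + 292 @ $9.65 + 112 @ $6.60 = $4,407.00
Total COGS = $2,580.40 + $4,407.00 = $6,987.40
Ending inventory: 222 @ $6.60 + 229 @ $6.40 = $2,930.80
Check: goods available $9,918.20 = COGS $6,987.40 + ending $2,930.80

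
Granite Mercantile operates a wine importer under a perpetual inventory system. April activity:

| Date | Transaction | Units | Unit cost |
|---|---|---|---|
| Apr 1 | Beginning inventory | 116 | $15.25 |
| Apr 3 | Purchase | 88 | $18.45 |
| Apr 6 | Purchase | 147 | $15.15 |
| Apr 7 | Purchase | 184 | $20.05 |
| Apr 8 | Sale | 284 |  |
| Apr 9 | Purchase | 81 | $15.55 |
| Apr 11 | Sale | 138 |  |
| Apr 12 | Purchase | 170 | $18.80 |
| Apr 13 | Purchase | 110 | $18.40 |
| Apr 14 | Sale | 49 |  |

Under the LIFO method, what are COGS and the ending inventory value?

Apr 8, 284 sold [LIFO — newest first]: 184 @ $20.05 + 100 @ $15.15 = $5,204.20
Apr 11, 138 sold [LIFO — newest first]: 81 @ $15.55 + 47 @ $15.15 + 10 @ $18.45 = $2,156.10
Apr 14, 49 sold [LIFO — newest first]: 49 @ $18.40 = $901.60
Total COGS = $5,204.20 + $2,156.10 + $901.60 = $8,261.90
Ending inventory: 116 @ $15.25 + 78 @ $18.45 + 170 @ $18.80 + 61 @ $18.40 = $7,526.50
Check: goods available $15,788.40 = COGS $8,261.90 + ending $7,526.50

COGS = $8,261.90; ending inventory = $7,526.50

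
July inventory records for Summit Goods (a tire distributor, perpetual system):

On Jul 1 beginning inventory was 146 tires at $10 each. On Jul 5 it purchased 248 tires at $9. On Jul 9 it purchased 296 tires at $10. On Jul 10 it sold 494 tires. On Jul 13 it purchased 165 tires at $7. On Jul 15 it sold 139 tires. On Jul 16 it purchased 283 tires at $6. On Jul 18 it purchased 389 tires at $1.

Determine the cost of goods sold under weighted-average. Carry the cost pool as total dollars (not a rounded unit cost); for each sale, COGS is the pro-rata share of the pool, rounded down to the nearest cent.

COGS = $5,934.72

After Jul 1: 146 on hand, pool $1,460.00 (≈ $10.0000 each)
After Jul 5: 394 on hand, pool $3,692.00 (≈ $9.3706 each)
After Jul 9: 690 on hand, pool $6,652.00 (≈ $9.6406 each)
Jul 10, sell 494: 494/690 × $6,652.00 → $4,762.44
After Jul 13: 361 on hand, pool $3,044.56 (≈ $8.4337 each)
Jul 15, sell 139: 139/361 × $3,044.56 → $1,172.28
After Jul 16: 505 on hand, pool $3,570.28 (≈ $7.0699 each)
After Jul 18: 894 on hand, pool $3,959.28 (≈ $4.4287 each)
Total COGS = $4,762.44 + $1,172.28 = $5,934.72
Ending inventory (cost pool remaining) = $3,959.28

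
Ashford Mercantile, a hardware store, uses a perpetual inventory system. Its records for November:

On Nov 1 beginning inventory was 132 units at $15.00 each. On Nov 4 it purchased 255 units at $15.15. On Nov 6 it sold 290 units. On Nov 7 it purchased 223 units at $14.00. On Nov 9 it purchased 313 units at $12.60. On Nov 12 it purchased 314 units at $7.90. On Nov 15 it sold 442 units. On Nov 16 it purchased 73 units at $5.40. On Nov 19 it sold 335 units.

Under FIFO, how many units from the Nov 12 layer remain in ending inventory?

170

Nov 6, 290 sold [FIFO — oldest first]: 132 @ $15.00 + 158 @ $15.15 = $4,373.70
Nov 15, 442 sold [FIFO — oldest first]: 97 @ $15.15 + 223 @ $14.00 + 122 @ $12.60 = $6,128.75
Nov 19, 335 sold [FIFO — oldest first]: 191 @ $12.60 + 144 @ $7.90 = $3,544.20
Total COGS = $4,373.70 + $6,128.75 + $3,544.20 = $14,046.65
Ending inventory: 170 @ $7.90 + 73 @ $5.40 = $1,737.20
Check: goods available $15,783.85 = COGS $14,046.65 + ending $1,737.20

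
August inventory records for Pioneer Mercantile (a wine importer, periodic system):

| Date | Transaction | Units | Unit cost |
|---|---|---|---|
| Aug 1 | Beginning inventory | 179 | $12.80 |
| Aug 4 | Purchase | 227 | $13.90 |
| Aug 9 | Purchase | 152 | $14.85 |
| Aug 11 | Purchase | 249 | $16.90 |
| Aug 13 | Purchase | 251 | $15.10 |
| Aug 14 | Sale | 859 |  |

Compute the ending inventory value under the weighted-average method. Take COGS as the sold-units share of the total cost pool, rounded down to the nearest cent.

Aug 14, sell 859: 859/1058 × $15,701.90 → $12,748.51
Ending inventory (cost pool remaining) = $2,953.39
Check: goods available $15,701.90 = COGS $12,748.51 + ending $2,953.39

Ending inventory = $2,953.39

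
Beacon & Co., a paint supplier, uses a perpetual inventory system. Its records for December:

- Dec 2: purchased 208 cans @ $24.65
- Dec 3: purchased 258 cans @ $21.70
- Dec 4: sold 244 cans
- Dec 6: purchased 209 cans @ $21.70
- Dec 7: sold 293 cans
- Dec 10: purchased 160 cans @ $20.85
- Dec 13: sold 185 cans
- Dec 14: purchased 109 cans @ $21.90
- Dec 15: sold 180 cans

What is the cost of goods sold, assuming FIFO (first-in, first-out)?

Dec 4, 244 sold [FIFO — oldest first]: 208 @ $24.65 + 36 @ $21.70 = $5,908.40
Dec 7, 293 sold [FIFO — oldest first]: 222 @ $21.70 + 71 @ $21.70 = $6,358.10
Dec 13, 185 sold [FIFO — oldest first]: 138 @ $21.70 + 47 @ $20.85 = $3,974.55
Dec 15, 180 sold [FIFO — oldest first]: 113 @ $20.85 + 67 @ $21.90 = $3,823.35
Total COGS = $5,908.40 + $6,358.10 + $3,974.55 + $3,823.35 = $20,064.40
Ending inventory: 42 @ $21.90 = $919.80
Check: goods available $20,984.20 = COGS $20,064.40 + ending $919.80

COGS = $20,064.40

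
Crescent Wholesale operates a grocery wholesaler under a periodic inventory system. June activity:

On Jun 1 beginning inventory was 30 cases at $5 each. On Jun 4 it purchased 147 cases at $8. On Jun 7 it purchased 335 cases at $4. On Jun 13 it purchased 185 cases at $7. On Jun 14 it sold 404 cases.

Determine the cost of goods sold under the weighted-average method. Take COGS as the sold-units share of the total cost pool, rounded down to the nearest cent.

Jun 14, sell 404: 404/697 × $3,961.00 → $2,295.90
Ending inventory (cost pool remaining) = $1,665.10
Check: goods available $3,961.00 = COGS $2,295.90 + ending $1,665.10

COGS = $2,295.90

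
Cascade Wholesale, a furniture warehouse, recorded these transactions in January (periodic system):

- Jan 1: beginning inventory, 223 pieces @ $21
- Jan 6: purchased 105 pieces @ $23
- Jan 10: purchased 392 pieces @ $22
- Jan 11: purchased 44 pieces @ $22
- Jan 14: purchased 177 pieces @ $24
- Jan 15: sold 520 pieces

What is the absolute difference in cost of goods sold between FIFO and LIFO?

FIFO COGS: 223 @ $21 + 105 @ $23 + 192 @ $22 = $11,322
LIFO COGS: 177 @ $24 + 44 @ $22 + 299 @ $22 = $11,794
Difference = |$11,322 − $11,794| = $472

$472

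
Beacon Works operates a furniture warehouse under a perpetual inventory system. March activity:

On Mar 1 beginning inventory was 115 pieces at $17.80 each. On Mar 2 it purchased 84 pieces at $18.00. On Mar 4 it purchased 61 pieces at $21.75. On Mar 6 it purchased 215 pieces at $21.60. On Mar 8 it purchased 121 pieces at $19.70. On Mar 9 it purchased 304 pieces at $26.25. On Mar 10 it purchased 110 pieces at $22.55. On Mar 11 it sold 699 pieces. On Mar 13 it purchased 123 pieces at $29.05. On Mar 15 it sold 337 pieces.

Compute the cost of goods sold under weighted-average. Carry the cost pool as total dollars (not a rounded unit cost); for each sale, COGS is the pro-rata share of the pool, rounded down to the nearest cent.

COGS = $23,608.69

After Mar 1: 115 on hand, pool $2,047.00 (≈ $17.8000 each)
After Mar 2: 199 on hand, pool $3,559.00 (≈ $17.8844 each)
After Mar 4: 260 on hand, pool $4,885.75 (≈ $18.7913 each)
After Mar 6: 475 on hand, pool $9,529.75 (≈ $20.0626 each)
After Mar 8: 596 on hand, pool $11,913.45 (≈ $19.9890 each)
After Mar 9: 900 on hand, pool $19,893.45 (≈ $22.1038 each)
After Mar 10: 1010 on hand, pool $22,373.95 (≈ $22.1524 each)
Mar 11, sell 699: 699/1010 × $22,373.95 → $15,484.54
After Mar 13: 434 on hand, pool $10,462.56 (≈ $24.1073 each)
Mar 15, sell 337: 337/434 × $10,462.56 → $8,124.15
Total COGS = $15,484.54 + $8,124.15 = $23,608.69
Ending inventory (cost pool remaining) = $2,338.41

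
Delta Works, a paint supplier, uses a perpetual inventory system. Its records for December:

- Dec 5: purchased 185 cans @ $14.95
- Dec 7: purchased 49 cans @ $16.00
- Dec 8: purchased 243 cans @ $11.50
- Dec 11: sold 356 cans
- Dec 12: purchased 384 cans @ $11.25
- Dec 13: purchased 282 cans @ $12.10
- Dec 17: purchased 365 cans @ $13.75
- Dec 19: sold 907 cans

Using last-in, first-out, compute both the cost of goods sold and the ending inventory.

COGS = $15,891.25; ending inventory = $3,203.95

Dec 11, 356 sold [LIFO — newest first]: 243 @ $11.50 + 49 @ $16.00 + 64 @ $14.95 = $4,535.30
Dec 19, 907 sold [LIFO — newest first]: 365 @ $13.75 + 282 @ $12.10 + 260 @ $11.25 = $11,355.95
Total COGS = $4,535.30 + $11,355.95 = $15,891.25
Ending inventory: 121 @ $14.95 + 124 @ $11.25 = $3,203.95
Check: goods available $19,095.20 = COGS $15,891.25 + ending $3,203.95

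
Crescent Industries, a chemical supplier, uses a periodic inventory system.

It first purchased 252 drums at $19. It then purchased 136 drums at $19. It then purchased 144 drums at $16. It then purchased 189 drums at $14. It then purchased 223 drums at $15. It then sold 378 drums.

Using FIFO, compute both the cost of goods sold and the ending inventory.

COGS = $7,182; ending inventory = $8,485

Sale 1 (378) [FIFO — oldest first]: 252 @ $19 + 126 @ $19 = $7,182
Ending inventory: 10 @ $19 + 144 @ $16 + 189 @ $14 + 223 @ $15 = $8,485
Check: goods available $15,667 = COGS $7,182 + ending $8,485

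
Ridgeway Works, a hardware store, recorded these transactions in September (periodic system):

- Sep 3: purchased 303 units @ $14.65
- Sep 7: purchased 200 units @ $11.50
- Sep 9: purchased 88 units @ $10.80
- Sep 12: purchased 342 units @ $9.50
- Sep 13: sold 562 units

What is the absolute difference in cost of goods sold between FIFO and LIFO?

$1,658.75

FIFO COGS: 303 @ $14.65 + 200 @ $11.50 + 59 @ $10.80 = $7,376.15
LIFO COGS: 342 @ $9.50 + 88 @ $10.80 + 132 @ $11.50 = $5,717.40
Difference = |$7,376.15 − $5,717.40| = $1,658.75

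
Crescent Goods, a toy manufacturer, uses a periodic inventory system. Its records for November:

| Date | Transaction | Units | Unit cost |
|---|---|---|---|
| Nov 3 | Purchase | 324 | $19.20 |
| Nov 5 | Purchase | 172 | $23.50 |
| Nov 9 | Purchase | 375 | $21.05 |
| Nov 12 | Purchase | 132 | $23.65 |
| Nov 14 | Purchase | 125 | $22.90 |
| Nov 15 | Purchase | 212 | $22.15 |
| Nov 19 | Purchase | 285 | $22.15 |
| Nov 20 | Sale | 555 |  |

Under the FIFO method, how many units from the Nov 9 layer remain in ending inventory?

316

Nov 20, 555 sold [FIFO — oldest first]: 324 @ $19.20 + 172 @ $23.50 + 59 @ $21.05 = $11,504.75
Ending inventory: 316 @ $21.05 + 132 @ $23.65 + 125 @ $22.90 + 212 @ $22.15 + 285 @ $22.15 = $23,644.65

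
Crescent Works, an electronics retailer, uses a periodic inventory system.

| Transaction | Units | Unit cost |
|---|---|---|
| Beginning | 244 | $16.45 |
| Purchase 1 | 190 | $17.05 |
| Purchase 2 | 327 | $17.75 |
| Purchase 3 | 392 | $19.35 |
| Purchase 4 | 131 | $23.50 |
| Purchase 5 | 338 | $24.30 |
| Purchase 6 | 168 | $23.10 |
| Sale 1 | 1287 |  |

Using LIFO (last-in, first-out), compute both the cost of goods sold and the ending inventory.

Sale 1 (1287) [LIFO — newest first]: 168 @ $23.10 + 338 @ $24.30 + 131 @ $23.50 + 392 @ $19.35 + 258 @ $17.75 = $27,337.40
Ending inventory: 244 @ $16.45 + 190 @ $17.05 + 69 @ $17.75 = $8,478.05

COGS = $27,337.40; ending inventory = $8,478.05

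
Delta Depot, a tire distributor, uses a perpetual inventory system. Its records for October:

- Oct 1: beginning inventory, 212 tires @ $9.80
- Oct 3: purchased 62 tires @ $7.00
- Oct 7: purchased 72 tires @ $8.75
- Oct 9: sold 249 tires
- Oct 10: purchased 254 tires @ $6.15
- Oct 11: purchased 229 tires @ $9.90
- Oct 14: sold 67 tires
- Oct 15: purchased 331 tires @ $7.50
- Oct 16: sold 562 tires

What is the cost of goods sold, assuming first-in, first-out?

Oct 9, 249 sold [FIFO — oldest first]: 212 @ $9.80 + 37 @ $7.00 = $2,336.60
Oct 14, 67 sold [FIFO — oldest first]: 25 @ $7.00 + 42 @ $8.75 = $542.50
Oct 16, 562 sold [FIFO — oldest first]: 30 @ $8.75 + 254 @ $6.15 + 229 @ $9.90 + 49 @ $7.50 = $4,459.20
Total COGS = $2,336.60 + $542.50 + $4,459.20 = $7,338.30
Ending inventory: 282 @ $7.50 = $2,115.00

COGS = $7,338.30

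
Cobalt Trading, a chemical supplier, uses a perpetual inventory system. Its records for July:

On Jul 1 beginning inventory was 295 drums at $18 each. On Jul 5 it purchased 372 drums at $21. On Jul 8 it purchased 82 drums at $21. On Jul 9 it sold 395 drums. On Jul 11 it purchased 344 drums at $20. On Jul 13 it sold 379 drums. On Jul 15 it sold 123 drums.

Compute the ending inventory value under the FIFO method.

Jul 9, 395 sold [FIFO — oldest first]: 295 @ $18 + 100 @ $21 = $7,410
Jul 13, 379 sold [FIFO — oldest first]: 272 @ $21 + 82 @ $21 + 25 @ $20 = $7,934
Jul 15, 123 sold [FIFO — oldest first]: 123 @ $20 = $2,460
Total COGS = $7,410 + $7,934 + $2,460 = $17,804
Ending inventory: 196 @ $20 = $3,920

Ending inventory = $3,920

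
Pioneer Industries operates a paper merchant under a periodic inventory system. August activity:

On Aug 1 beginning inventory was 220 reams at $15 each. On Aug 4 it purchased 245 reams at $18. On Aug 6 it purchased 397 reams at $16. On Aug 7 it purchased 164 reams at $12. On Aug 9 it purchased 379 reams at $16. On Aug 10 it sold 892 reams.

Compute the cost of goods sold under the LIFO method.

COGS = $13,616

Aug 10, 892 sold [LIFO — newest first]: 379 @ $16 + 164 @ $12 + 349 @ $16 = $13,616
Ending inventory: 220 @ $15 + 245 @ $18 + 48 @ $16 = $8,478
Check: goods available $22,094 = COGS $13,616 + ending $8,478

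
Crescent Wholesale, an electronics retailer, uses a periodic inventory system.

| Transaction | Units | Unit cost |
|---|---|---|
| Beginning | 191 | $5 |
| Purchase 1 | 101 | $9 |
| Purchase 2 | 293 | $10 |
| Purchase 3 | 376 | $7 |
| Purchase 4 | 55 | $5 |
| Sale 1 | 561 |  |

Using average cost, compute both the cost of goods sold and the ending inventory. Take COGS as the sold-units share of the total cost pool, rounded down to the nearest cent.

Sale 1, sell 561: 561/1016 × $7,701.00 → $4,252.22
Ending inventory (cost pool remaining) = $3,448.78
Check: goods available $7,701.00 = COGS $4,252.22 + ending $3,448.78

COGS = $4,252.22; ending inventory = $3,448.78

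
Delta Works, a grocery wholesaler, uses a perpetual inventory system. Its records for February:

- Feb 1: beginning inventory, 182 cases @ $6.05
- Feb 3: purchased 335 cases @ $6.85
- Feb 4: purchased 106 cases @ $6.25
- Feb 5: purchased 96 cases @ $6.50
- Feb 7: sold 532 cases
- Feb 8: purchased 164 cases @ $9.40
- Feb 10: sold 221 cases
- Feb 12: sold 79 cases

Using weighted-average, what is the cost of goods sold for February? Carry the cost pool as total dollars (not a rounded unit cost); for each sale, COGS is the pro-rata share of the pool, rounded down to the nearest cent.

After Feb 1: 182 on hand, pool $1,101.10 (≈ $6.0500 each)
After Feb 3: 517 on hand, pool $3,395.85 (≈ $6.5684 each)
After Feb 4: 623 on hand, pool $4,058.35 (≈ $6.5142 each)
After Feb 5: 719 on hand, pool $4,682.35 (≈ $6.5123 each)
Feb 7, sell 532: 532/719 × $4,682.35 → $3,464.54
After Feb 8: 351 on hand, pool $2,759.41 (≈ $7.8616 each)
Feb 10, sell 221: 221/351 × $2,759.41 → $1,737.40
Feb 12, sell 79: 79/130 × $1,022.01 → $621.06
Total COGS = $3,464.54 + $1,737.40 + $621.06 = $5,823.00
Ending inventory (cost pool remaining) = $400.95
Check: goods available $6,223.95 = COGS $5,823.00 + ending $400.95

COGS = $5,823.00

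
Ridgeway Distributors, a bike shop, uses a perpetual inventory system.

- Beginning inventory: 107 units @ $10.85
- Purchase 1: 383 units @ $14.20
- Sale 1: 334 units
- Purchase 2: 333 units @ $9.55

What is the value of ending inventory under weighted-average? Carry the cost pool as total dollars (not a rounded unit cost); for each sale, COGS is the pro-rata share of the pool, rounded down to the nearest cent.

After Beginning: 107 on hand, pool $1,160.95 (≈ $10.8500 each)
After Purchase 1: 490 on hand, pool $6,599.55 (≈ $13.4685 each)
Sale 1, sell 334: 334/490 × $6,599.55 → $4,498.46
After Purchase 2: 489 on hand, pool $5,281.24 (≈ $10.8001 each)
Ending inventory (cost pool remaining) = $5,281.24

Ending inventory = $5,281.24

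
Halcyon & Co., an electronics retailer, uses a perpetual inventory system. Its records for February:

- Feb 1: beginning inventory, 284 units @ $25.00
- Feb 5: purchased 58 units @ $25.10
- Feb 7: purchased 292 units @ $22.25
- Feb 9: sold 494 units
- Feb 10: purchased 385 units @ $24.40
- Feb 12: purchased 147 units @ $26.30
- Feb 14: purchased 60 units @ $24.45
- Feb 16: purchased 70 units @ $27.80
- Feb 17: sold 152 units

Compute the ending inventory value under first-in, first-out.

Ending inventory = $16,380.30

Feb 9, 494 sold [FIFO — oldest first]: 284 @ $25.00 + 58 @ $25.10 + 152 @ $22.25 = $11,937.80
Feb 17, 152 sold [FIFO — oldest first]: 140 @ $22.25 + 12 @ $24.40 = $3,407.80
Total COGS = $11,937.80 + $3,407.80 = $15,345.60
Ending inventory: 373 @ $24.40 + 147 @ $26.30 + 60 @ $24.45 + 70 @ $27.80 = $16,380.30
Check: goods available $31,725.90 = COGS $15,345.60 + ending $16,380.30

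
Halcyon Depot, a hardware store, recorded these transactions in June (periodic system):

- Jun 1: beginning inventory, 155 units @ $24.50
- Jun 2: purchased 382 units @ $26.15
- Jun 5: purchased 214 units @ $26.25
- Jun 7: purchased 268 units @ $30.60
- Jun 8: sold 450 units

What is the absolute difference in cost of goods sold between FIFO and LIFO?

$1,466.55

FIFO COGS: 155 @ $24.50 + 295 @ $26.15 = $11,511.75
LIFO COGS: 268 @ $30.60 + 182 @ $26.25 = $12,978.30
Difference = |$11,511.75 − $12,978.30| = $1,466.55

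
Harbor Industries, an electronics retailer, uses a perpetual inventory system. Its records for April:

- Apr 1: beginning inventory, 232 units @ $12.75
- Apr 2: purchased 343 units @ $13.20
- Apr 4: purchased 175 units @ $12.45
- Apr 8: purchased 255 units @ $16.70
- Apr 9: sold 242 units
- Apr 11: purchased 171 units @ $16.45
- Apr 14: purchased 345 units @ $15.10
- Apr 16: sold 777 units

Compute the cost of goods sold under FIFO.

Apr 9, 242 sold [FIFO — oldest first]: 232 @ $12.75 + 10 @ $13.20 = $3,090.00
Apr 16, 777 sold [FIFO — oldest first]: 333 @ $13.20 + 175 @ $12.45 + 255 @ $16.70 + 14 @ $16.45 = $11,063.15
Total COGS = $3,090.00 + $11,063.15 = $14,153.15
Ending inventory: 157 @ $16.45 + 345 @ $15.10 = $7,792.15

COGS = $14,153.15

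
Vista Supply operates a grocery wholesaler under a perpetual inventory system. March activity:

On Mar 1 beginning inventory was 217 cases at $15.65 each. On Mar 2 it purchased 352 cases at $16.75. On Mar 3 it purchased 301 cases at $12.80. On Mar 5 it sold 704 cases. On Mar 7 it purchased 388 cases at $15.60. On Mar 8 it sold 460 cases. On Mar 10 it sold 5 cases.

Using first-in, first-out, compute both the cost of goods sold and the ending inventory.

COGS = $17,809.25; ending inventory = $1,388.40

Mar 5, 704 sold [FIFO — oldest first]: 217 @ $15.65 + 352 @ $16.75 + 135 @ $12.80 = $11,020.05
Mar 8, 460 sold [FIFO — oldest first]: 166 @ $12.80 + 294 @ $15.60 = $6,711.20
Mar 10, 5 sold [FIFO — oldest first]: 5 @ $15.60 = $78.00
Total COGS = $11,020.05 + $6,711.20 + $78.00 = $17,809.25
Ending inventory: 89 @ $15.60 = $1,388.40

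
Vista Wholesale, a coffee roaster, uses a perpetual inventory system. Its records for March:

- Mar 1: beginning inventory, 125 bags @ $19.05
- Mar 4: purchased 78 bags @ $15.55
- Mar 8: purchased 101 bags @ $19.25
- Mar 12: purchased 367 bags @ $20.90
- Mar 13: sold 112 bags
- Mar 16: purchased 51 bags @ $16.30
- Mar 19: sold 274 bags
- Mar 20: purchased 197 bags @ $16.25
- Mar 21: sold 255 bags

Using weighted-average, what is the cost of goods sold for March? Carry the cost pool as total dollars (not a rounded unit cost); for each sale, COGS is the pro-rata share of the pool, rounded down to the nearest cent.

After Mar 1: 125 on hand, pool $2,381.25 (≈ $19.0500 each)
After Mar 4: 203 on hand, pool $3,594.15 (≈ $17.7052 each)
After Mar 8: 304 on hand, pool $5,538.40 (≈ $18.2184 each)
After Mar 12: 671 on hand, pool $13,208.70 (≈ $19.6851 each)
Mar 13, sell 112: 112/671 × $13,208.70 → $2,204.73
After Mar 16: 610 on hand, pool $11,835.27 (≈ $19.4021 each)
Mar 19, sell 274: 274/610 × $11,835.27 → $5,316.17
After Mar 20: 533 on hand, pool $9,720.35 (≈ $18.2371 each)
Mar 21, sell 255: 255/533 × $9,720.35 → $4,650.44
Total COGS = $2,204.73 + $5,316.17 + $4,650.44 = $12,171.34
Ending inventory (cost pool remaining) = $5,069.91

COGS = $12,171.34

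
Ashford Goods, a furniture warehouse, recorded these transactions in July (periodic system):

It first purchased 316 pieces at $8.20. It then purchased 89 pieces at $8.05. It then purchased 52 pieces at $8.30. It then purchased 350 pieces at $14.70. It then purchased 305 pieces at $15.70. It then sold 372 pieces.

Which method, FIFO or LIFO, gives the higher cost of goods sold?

FIFO COGS: 316 @ $8.20 + 56 @ $8.05 = $3,042.00
LIFO COGS: 305 @ $15.70 + 67 @ $14.70 = $5,773.40

LIFO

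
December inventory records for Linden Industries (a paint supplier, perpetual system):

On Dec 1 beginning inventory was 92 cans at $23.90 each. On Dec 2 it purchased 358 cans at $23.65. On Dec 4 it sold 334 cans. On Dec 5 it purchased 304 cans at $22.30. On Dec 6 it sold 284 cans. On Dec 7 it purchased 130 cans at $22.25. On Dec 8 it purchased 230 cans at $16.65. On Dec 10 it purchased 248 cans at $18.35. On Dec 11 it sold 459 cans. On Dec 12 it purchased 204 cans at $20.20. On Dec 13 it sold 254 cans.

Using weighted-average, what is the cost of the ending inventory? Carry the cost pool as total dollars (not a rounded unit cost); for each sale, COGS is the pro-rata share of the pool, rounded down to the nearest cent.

After Dec 1: 92 on hand, pool $2,198.80 (≈ $23.9000 each)
After Dec 2: 450 on hand, pool $10,665.50 (≈ $23.7011 each)
Dec 4, sell 334: 334/450 × $10,665.50 → $7,916.17
After Dec 5: 420 on hand, pool $9,528.53 (≈ $22.6870 each)
Dec 6, sell 284: 284/420 × $9,528.53 → $6,443.10
After Dec 7: 266 on hand, pool $5,977.93 (≈ $22.4734 each)
After Dec 8: 496 on hand, pool $9,807.43 (≈ $19.7730 each)
After Dec 10: 744 on hand, pool $14,358.23 (≈ $19.2987 each)
Dec 11, sell 459: 459/744 × $14,358.23 → $8,858.10
After Dec 12: 489 on hand, pool $9,620.93 (≈ $19.6747 each)
Dec 13, sell 254: 254/489 × $9,620.93 → $4,997.37
Total COGS = $7,916.17 + $6,443.10 + $8,858.10 + $4,997.37 = $28,214.74
Ending inventory (cost pool remaining) = $4,623.56

Ending inventory = $4,623.56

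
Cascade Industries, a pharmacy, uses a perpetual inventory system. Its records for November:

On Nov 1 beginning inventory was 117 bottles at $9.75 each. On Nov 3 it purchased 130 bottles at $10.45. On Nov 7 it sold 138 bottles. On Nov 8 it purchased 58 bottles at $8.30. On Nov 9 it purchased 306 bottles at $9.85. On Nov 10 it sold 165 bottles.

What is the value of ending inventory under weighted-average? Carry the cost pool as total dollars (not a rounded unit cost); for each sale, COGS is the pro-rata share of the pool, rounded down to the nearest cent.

After Nov 1: 117 on hand, pool $1,140.75 (≈ $9.7500 each)
After Nov 3: 247 on hand, pool $2,499.25 (≈ $10.1184 each)
Nov 7, sell 138: 138/247 × $2,499.25 → $1,396.34
After Nov 8: 167 on hand, pool $1,584.31 (≈ $9.4869 each)
After Nov 9: 473 on hand, pool $4,598.41 (≈ $9.7218 each)
Nov 10, sell 165: 165/473 × $4,598.41 → $1,604.09
Total COGS = $1,396.34 + $1,604.09 = $3,000.43
Ending inventory (cost pool remaining) = $2,994.32

Ending inventory = $2,994.32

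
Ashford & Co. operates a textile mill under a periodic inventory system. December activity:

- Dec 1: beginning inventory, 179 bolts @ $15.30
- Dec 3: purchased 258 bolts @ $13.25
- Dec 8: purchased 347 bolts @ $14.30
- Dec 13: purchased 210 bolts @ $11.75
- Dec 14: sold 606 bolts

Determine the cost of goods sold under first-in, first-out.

COGS = $8,573.90

Dec 14, 606 sold [FIFO — oldest first]: 179 @ $15.30 + 258 @ $13.25 + 169 @ $14.30 = $8,573.90
Ending inventory: 178 @ $14.30 + 210 @ $11.75 = $5,012.90
Check: goods available $13,586.80 = COGS $8,573.90 + ending $5,012.90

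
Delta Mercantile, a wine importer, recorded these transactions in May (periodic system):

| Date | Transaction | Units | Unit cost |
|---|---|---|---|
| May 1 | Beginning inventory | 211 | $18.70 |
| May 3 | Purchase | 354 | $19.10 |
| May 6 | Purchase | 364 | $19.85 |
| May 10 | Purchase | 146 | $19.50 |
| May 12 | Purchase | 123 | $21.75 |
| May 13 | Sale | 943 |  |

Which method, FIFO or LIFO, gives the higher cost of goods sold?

FIFO COGS: 211 @ $18.70 + 354 @ $19.10 + 364 @ $19.85 + 14 @ $19.50 = $18,205.50
LIFO COGS: 123 @ $21.75 + 146 @ $19.50 + 364 @ $19.85 + 310 @ $19.10 = $18,668.65

LIFO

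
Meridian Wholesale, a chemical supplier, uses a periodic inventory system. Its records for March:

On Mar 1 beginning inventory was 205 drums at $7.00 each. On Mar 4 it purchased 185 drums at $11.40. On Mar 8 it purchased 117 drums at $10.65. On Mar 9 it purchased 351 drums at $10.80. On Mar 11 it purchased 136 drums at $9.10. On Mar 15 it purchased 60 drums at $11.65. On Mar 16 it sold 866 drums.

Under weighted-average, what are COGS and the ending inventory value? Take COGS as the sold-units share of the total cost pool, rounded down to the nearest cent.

Mar 16, sell 866: 866/1054 × $10,517.45 → $8,641.47
Ending inventory (cost pool remaining) = $1,875.98

COGS = $8,641.47; ending inventory = $1,875.98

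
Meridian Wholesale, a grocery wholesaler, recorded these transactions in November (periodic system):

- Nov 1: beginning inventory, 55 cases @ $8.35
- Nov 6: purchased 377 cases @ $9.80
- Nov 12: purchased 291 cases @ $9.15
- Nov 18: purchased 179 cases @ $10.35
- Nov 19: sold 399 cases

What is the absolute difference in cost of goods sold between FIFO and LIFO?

$35.20

FIFO COGS: 55 @ $8.35 + 344 @ $9.80 = $3,830.45
LIFO COGS: 179 @ $10.35 + 220 @ $9.15 = $3,865.65
Difference = |$3,830.45 − $3,865.65| = $35.20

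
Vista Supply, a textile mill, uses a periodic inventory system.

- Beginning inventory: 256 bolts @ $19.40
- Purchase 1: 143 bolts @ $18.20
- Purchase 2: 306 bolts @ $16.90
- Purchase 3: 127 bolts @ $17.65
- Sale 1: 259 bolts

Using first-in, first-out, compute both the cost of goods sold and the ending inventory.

COGS = $5,021.00; ending inventory = $9,960.95

Sale 1 (259) [FIFO — oldest first]: 256 @ $19.40 + 3 @ $18.20 = $5,021.00
Ending inventory: 140 @ $18.20 + 306 @ $16.90 + 127 @ $17.65 = $9,960.95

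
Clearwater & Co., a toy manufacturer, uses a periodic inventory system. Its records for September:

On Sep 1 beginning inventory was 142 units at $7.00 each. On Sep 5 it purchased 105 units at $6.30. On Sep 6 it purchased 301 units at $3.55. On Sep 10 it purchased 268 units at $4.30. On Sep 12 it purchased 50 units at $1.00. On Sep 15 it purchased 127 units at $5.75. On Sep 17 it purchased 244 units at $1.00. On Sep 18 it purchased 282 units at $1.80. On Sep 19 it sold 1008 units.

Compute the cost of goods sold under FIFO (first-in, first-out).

COGS = $4,671.70

Sep 19, 1008 sold [FIFO — oldest first]: 142 @ $7.00 + 105 @ $6.30 + 301 @ $3.55 + 268 @ $4.30 + 50 @ $1.00 + 127 @ $5.75 + 15 @ $1.00 = $4,671.70
Ending inventory: 229 @ $1.00 + 282 @ $1.80 = $736.60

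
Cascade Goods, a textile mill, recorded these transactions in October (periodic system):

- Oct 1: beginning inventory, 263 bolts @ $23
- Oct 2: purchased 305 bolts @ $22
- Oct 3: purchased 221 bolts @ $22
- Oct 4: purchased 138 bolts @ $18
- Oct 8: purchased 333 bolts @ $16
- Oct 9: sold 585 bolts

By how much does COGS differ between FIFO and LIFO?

FIFO COGS: 263 @ $23 + 305 @ $22 + 17 @ $22 = $13,133
LIFO COGS: 333 @ $16 + 138 @ $18 + 114 @ $22 = $10,320
Difference = |$13,133 − $10,320| = $2,813

$2,813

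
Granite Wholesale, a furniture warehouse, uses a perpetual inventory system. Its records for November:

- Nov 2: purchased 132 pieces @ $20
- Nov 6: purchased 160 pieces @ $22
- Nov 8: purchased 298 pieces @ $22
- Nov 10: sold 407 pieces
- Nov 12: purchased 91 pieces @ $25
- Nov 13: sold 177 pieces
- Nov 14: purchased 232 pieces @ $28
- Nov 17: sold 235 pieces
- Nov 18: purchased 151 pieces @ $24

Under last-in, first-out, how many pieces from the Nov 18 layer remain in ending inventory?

151

Nov 10, 407 sold [LIFO — newest first]: 298 @ $22 + 109 @ $22 = $8,954
Nov 13, 177 sold [LIFO — newest first]: 91 @ $25 + 51 @ $22 + 35 @ $20 = $4,097
Nov 17, 235 sold [LIFO — newest first]: 232 @ $28 + 3 @ $20 = $6,556
Total COGS = $8,954 + $4,097 + $6,556 = $19,607
Ending inventory: 94 @ $20 + 151 @ $24 = $5,504
Check: goods available $25,111 = COGS $19,607 + ending $5,504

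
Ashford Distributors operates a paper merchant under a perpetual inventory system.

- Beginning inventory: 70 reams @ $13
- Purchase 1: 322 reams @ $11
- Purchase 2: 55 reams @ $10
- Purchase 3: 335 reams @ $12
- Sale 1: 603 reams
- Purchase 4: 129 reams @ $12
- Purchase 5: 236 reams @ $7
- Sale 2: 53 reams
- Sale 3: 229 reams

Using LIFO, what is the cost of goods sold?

COGS = $9,117

Sale 1 (603) [LIFO — newest first]: 335 @ $12 + 55 @ $10 + 213 @ $11 = $6,913
Sale 2 (53) [LIFO — newest first]: 53 @ $7 = $371
Sale 3 (229) [LIFO — newest first]: 183 @ $7 + 46 @ $12 = $1,833
Total COGS = $6,913 + $371 + $1,833 = $9,117
Ending inventory: 70 @ $13 + 109 @ $11 + 83 @ $12 = $3,105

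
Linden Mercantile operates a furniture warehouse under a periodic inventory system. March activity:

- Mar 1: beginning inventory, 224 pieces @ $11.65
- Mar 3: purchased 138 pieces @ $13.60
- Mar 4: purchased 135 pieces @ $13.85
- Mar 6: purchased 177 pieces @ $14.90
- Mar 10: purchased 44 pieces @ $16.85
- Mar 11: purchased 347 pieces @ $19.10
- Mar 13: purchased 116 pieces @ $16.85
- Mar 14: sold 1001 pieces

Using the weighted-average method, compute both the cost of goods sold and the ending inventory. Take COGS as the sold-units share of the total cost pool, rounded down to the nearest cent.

COGS = $15,525.37; ending inventory = $2,791.78

Mar 14, sell 1001: 1001/1181 × $18,317.15 → $15,525.37
Ending inventory (cost pool remaining) = $2,791.78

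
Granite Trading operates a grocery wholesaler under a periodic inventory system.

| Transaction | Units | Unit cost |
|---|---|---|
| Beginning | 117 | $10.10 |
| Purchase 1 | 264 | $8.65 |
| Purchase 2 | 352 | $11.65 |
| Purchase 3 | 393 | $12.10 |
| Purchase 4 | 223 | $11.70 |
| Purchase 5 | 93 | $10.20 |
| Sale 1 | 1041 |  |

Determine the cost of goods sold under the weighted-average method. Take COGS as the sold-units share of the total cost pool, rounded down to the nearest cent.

COGS = $11,463.34

Sale 1, sell 1041: 1041/1442 × $15,879.10 → $11,463.34
Ending inventory (cost pool remaining) = $4,415.76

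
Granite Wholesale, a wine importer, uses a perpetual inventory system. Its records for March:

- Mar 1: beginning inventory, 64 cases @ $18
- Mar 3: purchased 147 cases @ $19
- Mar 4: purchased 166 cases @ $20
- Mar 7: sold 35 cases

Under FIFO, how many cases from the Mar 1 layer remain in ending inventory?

29

Mar 7, 35 sold [FIFO — oldest first]: 35 @ $18 = $630
Ending inventory: 29 @ $18 + 147 @ $19 + 166 @ $20 = $6,635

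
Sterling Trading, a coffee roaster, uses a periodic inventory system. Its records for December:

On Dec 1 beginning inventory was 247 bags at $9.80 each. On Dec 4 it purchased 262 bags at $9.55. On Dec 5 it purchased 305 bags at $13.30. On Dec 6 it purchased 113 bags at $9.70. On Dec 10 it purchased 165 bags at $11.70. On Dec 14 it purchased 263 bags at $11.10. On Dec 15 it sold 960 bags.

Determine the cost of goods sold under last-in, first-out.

COGS = $11,091.10

Dec 15, 960 sold [LIFO — newest first]: 263 @ $11.10 + 165 @ $11.70 + 113 @ $9.70 + 305 @ $13.30 + 114 @ $9.55 = $11,091.10
Ending inventory: 247 @ $9.80 + 148 @ $9.55 = $3,834.00
Check: goods available $14,925.10 = COGS $11,091.10 + ending $3,834.00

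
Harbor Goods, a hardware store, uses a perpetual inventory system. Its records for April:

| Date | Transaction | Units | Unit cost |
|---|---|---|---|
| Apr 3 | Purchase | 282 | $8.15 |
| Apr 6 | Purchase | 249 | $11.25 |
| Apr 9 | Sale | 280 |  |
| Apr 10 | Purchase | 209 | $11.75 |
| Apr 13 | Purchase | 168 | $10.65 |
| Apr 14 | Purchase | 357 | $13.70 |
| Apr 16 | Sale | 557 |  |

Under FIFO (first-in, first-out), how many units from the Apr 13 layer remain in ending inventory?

71

Apr 9, 280 sold [FIFO — oldest first]: 280 @ $8.15 = $2,282.00
Apr 16, 557 sold [FIFO — oldest first]: 2 @ $8.15 + 249 @ $11.25 + 209 @ $11.75 + 97 @ $10.65 = $6,306.35
Total COGS = $2,282.00 + $6,306.35 = $8,588.35
Ending inventory: 71 @ $10.65 + 357 @ $13.70 = $5,647.05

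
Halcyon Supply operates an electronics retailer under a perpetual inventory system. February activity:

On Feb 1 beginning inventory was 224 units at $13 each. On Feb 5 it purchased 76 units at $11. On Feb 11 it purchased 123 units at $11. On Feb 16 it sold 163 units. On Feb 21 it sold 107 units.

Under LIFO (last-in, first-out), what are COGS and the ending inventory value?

Feb 16, 163 sold [LIFO — newest first]: 123 @ $11 + 40 @ $11 = $1,793
Feb 21, 107 sold [LIFO — newest first]: 36 @ $11 + 71 @ $13 = $1,319
Total COGS = $1,793 + $1,319 = $3,112
Ending inventory: 153 @ $13 = $1,989

COGS = $3,112; ending inventory = $1,989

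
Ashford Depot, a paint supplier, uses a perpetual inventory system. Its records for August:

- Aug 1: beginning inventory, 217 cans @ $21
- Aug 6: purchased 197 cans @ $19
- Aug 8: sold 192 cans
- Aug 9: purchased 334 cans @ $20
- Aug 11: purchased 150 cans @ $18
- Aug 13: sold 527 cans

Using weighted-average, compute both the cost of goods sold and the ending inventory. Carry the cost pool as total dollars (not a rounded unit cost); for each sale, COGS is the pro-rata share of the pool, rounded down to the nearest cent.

COGS = $14,173.34; ending inventory = $3,506.66

After Aug 1: 217 on hand, pool $4,557.00 (≈ $21.0000 each)
After Aug 6: 414 on hand, pool $8,300.00 (≈ $20.0483 each)
Aug 8, sell 192: 192/414 × $8,300.00 → $3,849.27
After Aug 9: 556 on hand, pool $11,130.73 (≈ $20.0193 each)
After Aug 11: 706 on hand, pool $13,830.73 (≈ $19.5903 each)
Aug 13, sell 527: 527/706 × $13,830.73 → $10,324.07
Total COGS = $3,849.27 + $10,324.07 = $14,173.34
Ending inventory (cost pool remaining) = $3,506.66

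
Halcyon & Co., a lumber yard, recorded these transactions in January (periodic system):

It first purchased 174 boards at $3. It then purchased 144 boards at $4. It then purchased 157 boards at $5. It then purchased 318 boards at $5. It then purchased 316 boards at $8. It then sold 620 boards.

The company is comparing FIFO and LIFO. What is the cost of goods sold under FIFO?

FIFO COGS: 174 @ $3 + 144 @ $4 + 157 @ $5 + 145 @ $5 = $2,608
LIFO COGS: 316 @ $8 + 304 @ $5 = $4,048

COGS = $2,608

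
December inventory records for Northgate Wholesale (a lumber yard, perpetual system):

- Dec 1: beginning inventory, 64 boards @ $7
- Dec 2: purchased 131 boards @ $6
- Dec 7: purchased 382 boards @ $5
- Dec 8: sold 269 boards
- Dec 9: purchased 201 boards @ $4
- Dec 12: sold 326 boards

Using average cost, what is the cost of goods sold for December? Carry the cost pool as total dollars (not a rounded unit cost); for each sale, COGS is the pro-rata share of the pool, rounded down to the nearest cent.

COGS = $3,055.55

After Dec 1: 64 on hand, pool $448.00 (≈ $7.0000 each)
After Dec 2: 195 on hand, pool $1,234.00 (≈ $6.3282 each)
After Dec 7: 577 on hand, pool $3,144.00 (≈ $5.4489 each)
Dec 8, sell 269: 269/577 × $3,144.00 → $1,465.74
After Dec 9: 509 on hand, pool $2,482.26 (≈ $4.8767 each)
Dec 12, sell 326: 326/509 × $2,482.26 → $1,589.81
Total COGS = $1,465.74 + $1,589.81 = $3,055.55
Ending inventory (cost pool remaining) = $892.45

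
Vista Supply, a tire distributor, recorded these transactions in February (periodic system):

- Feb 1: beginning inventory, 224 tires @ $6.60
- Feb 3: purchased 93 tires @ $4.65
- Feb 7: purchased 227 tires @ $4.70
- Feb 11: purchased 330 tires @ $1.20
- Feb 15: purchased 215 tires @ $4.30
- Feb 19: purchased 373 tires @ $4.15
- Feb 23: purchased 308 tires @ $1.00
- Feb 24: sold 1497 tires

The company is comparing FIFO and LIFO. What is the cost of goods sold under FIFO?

FIFO COGS: 224 @ $6.60 + 93 @ $4.65 + 227 @ $4.70 + 330 @ $1.20 + 215 @ $4.30 + 373 @ $4.15 + 35 @ $1.00 = $5,881.20
LIFO COGS: 308 @ $1.00 + 373 @ $4.15 + 215 @ $4.30 + 330 @ $1.20 + 227 @ $4.70 + 44 @ $4.65 = $4,447.95

COGS = $5,881.20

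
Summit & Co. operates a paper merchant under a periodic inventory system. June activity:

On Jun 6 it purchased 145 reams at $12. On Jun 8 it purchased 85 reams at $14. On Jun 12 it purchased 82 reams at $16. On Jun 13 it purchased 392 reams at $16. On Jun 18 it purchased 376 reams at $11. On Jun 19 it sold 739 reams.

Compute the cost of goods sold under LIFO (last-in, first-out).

Jun 19, 739 sold [LIFO — newest first]: 376 @ $11 + 363 @ $16 = $9,944
Ending inventory: 145 @ $12 + 85 @ $14 + 82 @ $16 + 29 @ $16 = $4,706
Check: goods available $14,650 = COGS $9,944 + ending $4,706

COGS = $9,944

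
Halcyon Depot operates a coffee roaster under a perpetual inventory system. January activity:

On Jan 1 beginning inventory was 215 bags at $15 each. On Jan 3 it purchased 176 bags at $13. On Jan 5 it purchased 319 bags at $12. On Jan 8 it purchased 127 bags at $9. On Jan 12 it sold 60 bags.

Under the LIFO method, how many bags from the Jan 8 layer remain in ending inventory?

67

Jan 12, 60 sold [LIFO — newest first]: 60 @ $9 = $540
Ending inventory: 215 @ $15 + 176 @ $13 + 319 @ $12 + 67 @ $9 = $9,944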